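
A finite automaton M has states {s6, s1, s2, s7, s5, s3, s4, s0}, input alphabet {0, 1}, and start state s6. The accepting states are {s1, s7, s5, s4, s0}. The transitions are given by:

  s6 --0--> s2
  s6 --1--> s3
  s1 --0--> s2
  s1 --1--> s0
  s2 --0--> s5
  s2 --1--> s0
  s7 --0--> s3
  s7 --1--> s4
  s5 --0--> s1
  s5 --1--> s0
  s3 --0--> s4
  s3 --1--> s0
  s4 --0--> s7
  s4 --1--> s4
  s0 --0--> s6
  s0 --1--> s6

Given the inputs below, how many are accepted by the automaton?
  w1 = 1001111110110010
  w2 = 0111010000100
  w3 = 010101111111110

w1: s6 → s3 → s4 → s7 → s4 → s4 → s4 → s4 → s4 → s4 → s7 → s4 → s4 → s7 → s3 → s0 → s6  → end s6, rejected
w2: s6 → s2 → s0 → s6 → s3 → s4 → s4 → s7 → s3 → s4 → s7 → s4 → s7 → s3  → end s3, rejected
w3: s6 → s2 → s0 → s6 → s3 → s4 → s4 → s4 → s4 → s4 → s4 → s4 → s4 → s4 → s4 → s7  → end s7, accepted

1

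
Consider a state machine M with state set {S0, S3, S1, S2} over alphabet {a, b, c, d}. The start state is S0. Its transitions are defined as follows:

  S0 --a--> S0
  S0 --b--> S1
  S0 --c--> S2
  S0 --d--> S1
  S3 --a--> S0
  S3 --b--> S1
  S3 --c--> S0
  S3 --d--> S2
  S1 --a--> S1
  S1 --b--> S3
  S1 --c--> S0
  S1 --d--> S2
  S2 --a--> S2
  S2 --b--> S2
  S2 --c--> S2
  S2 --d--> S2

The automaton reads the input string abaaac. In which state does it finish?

S0

Trace: S0 -a-> S0 -b-> S1 -a-> S1 -a-> S1 -a-> S1 -c-> S0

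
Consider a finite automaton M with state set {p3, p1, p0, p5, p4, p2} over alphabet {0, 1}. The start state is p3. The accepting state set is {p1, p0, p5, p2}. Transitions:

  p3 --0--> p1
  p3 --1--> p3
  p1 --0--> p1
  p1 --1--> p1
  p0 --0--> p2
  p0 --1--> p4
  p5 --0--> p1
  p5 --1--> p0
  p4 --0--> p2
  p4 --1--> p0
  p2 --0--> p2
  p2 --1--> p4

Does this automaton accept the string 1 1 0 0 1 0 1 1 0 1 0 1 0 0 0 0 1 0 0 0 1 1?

Yes

start at p3
read '1': p3 → p3
read '1': p3 → p3
read '0': p3 → p1
read '0': p1 → p1
read '1': p1 → p1
read '0': p1 → p1
read '1': p1 → p1
read '1': p1 → p1
read '0': p1 → p1
read '1': p1 → p1
read '0': p1 → p1
read '1': p1 → p1
read '0': p1 → p1
read '0': p1 → p1
read '0': p1 → p1
read '0': p1 → p1
read '1': p1 → p1
read '0': p1 → p1
read '0': p1 → p1
read '0': p1 → p1
read '1': p1 → p1
read '1': p1 → p1
End state p1 is accepting.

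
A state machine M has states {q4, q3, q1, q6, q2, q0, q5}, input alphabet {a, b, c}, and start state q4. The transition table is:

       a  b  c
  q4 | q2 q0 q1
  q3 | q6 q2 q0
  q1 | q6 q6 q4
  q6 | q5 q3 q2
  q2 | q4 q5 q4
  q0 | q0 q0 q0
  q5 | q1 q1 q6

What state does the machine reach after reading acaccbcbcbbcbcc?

start at q4
read 'a': q4 → q2
read 'c': q2 → q4
read 'a': q4 → q2
read 'c': q2 → q4
read 'c': q4 → q1
read 'b': q1 → q6
read 'c': q6 → q2
read 'b': q2 → q5
read 'c': q5 → q6
read 'b': q6 → q3
read 'b': q3 → q2
read 'c': q2 → q4
read 'b': q4 → q0
read 'c': q0 → q0
read 'c': q0 → q0

q0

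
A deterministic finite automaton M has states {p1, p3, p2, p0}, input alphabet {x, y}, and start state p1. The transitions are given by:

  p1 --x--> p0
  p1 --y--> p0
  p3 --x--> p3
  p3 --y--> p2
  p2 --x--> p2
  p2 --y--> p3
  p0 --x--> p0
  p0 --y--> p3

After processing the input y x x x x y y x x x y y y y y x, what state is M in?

p3

start at p1
read 'y': p1 → p0
read 'x': p0 → p0
read 'x': p0 → p0
read 'x': p0 → p0
read 'x': p0 → p0
read 'y': p0 → p3
read 'y': p3 → p2
read 'x': p2 → p2
read 'x': p2 → p2
read 'x': p2 → p2
read 'y': p2 → p3
read 'y': p3 → p2
read 'y': p2 → p3
read 'y': p3 → p2
read 'y': p2 → p3
read 'x': p3 → p3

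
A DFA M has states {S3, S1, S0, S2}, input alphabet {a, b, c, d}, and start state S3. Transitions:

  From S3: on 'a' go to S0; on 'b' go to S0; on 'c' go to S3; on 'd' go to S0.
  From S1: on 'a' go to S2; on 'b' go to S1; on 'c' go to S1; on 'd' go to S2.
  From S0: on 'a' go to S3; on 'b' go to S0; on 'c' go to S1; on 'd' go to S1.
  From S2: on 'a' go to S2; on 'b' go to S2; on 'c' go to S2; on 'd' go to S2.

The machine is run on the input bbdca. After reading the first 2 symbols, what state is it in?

S0

start at S3
read 'b': S3 → S0
read 'b': S0 → S0
After 2 symbols: S0.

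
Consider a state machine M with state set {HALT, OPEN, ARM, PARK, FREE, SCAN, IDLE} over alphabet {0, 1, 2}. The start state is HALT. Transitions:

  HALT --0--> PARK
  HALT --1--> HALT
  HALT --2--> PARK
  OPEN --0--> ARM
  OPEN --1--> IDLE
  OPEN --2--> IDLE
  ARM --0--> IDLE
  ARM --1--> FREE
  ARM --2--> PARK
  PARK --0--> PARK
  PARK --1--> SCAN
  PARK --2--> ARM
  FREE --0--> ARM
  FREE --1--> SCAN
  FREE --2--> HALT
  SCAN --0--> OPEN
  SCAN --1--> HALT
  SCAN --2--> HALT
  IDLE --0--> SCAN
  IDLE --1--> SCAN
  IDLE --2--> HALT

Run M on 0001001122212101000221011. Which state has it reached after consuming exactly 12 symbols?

FREE

HALT → PARK → PARK → PARK → SCAN → OPEN → ARM → FREE → SCAN → HALT → PARK → ARM → FREE
After 12 symbols: FREE.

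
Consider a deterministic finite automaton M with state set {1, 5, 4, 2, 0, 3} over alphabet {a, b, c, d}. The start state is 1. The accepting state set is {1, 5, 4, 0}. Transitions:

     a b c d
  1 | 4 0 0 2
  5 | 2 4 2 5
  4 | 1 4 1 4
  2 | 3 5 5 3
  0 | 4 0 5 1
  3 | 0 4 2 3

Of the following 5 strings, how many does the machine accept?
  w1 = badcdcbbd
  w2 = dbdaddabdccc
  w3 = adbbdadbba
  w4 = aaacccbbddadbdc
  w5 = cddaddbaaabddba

2

w1: 1 → 0 → 4 → 4 → 1 → 2 → 5 → 4 → 4 → 4  → end 4, accepted
w2: 1 → 2 → 5 → 5 → 2 → 3 → 3 → 0 → 0 → 1 → 0 → 5 → 2  → end 2, rejected
w3: 1 → 4 → 4 → 4 → 4 → 4 → 1 → 2 → 5 → 4 → 1  → end 1, accepted
w4: 1 → 4 → 1 → 4 → 1 → 0 → 5 → 4 → 4 → 4 → 4 → 1 → 2 → 5 → 5 → 2  → end 2, rejected
w5: 1 → 0 → 1 → 2 → 3 → 3 → 3 → 4 → 1 → 4 → 1 → 0 → 1 → 2 → 5 → 2  → end 2, rejected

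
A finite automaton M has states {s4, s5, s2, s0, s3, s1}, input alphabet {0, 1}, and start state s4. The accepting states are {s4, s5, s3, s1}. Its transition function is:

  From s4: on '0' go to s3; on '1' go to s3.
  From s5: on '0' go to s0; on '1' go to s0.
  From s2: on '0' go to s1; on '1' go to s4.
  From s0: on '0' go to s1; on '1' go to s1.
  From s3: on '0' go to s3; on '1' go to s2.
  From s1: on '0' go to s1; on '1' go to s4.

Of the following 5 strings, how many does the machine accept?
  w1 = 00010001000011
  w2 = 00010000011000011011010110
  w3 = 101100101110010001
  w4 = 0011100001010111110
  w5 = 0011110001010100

4

w1: Trace: s4 -0-> s3 -0-> s3 -0-> s3 -1-> s2 -0-> s1 -0-> s1 -0-> s1 -1-> s4 -0-> s3 -0-> s3 -0-> s3 -0-> s3 -1-> s2 -1-> s4  → end s4, accepted
w2: Trace: s4 -0-> s3 -0-> s3 -0-> s3 -1-> s2 -0-> s1 -0-> s1 -0-> s1 -0-> s1 -0-> s1 -1-> s4 -1-> s3 -0-> s3 -0-> s3 -0-> s3 -0-> s3 -1-> s2 -1-> s4 -0-> s3 -1-> s2 -1-> s4 -0-> s3 -1-> s2 -0-> s1 -1-> s4 -1-> s3 -0-> s3  → end s3, accepted
w3: Trace: s4 -1-> s3 -0-> s3 -1-> s2 -1-> s4 -0-> s3 -0-> s3 -1-> s2 -0-> s1 -1-> s4 -1-> s3 -1-> s2 -0-> s1 -0-> s1 -1-> s4 -0-> s3 -0-> s3 -0-> s3 -1-> s2  → end s2, rejected
w4: Trace: s4 -0-> s3 -0-> s3 -1-> s2 -1-> s4 -1-> s3 -0-> s3 -0-> s3 -0-> s3 -0-> s3 -1-> s2 -0-> s1 -1-> s4 -0-> s3 -1-> s2 -1-> s4 -1-> s3 -1-> s2 -1-> s4 -0-> s3  → end s3, accepted
w5: Trace: s4 -0-> s3 -0-> s3 -1-> s2 -1-> s4 -1-> s3 -1-> s2 -0-> s1 -0-> s1 -0-> s1 -1-> s4 -0-> s3 -1-> s2 -0-> s1 -1-> s4 -0-> s3 -0-> s3  → end s3, accepted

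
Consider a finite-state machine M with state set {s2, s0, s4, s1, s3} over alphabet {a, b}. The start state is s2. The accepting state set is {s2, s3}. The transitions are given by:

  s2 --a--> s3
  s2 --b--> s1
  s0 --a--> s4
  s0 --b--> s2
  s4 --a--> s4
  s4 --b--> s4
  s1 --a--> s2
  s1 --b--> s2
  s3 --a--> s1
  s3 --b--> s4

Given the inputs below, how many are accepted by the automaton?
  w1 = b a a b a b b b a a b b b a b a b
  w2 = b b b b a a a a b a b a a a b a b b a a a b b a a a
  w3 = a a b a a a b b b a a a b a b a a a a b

0

w1:
  start at s2
  read 'b': s2 → s1
  read 'a': s1 → s2
  read 'a': s2 → s3
  read 'b': s3 → s4
  read 'a': s4 → s4
  read 'b': s4 → s4
  read 'b': s4 → s4
  read 'b': s4 → s4
  read 'a': s4 → s4
  read 'a': s4 → s4
  read 'b': s4 → s4
  read 'b': s4 → s4
  read 'b': s4 → s4
  read 'a': s4 → s4
  read 'b': s4 → s4
  read 'a': s4 → s4
  read 'b': s4 → s4
  end s4, rejected
w2:
  start at s2
  read 'b': s2 → s1
  read 'b': s1 → s2
  read 'b': s2 → s1
  read 'b': s1 → s2
  read 'a': s2 → s3
  read 'a': s3 → s1
  read 'a': s1 → s2
  read 'a': s2 → s3
  read 'b': s3 → s4
  read 'a': s4 → s4
  read 'b': s4 → s4
  read 'a': s4 → s4
  read 'a': s4 → s4
  read 'a': s4 → s4
  read 'b': s4 → s4
  read 'a': s4 → s4
  read 'b': s4 → s4
  read 'b': s4 → s4
  read 'a': s4 → s4
  read 'a': s4 → s4
  read 'a': s4 → s4
  read 'b': s4 → s4
  read 'b': s4 → s4
  read 'a': s4 → s4
  read 'a': s4 → s4
  read 'a': s4 → s4
  end s4, rejected
w3:
  start at s2
  read 'a': s2 → s3
  read 'a': s3 → s1
  read 'b': s1 → s2
  read 'a': s2 → s3
  read 'a': s3 → s1
  read 'a': s1 → s2
  read 'b': s2 → s1
  read 'b': s1 → s2
  read 'b': s2 → s1
  read 'a': s1 → s2
  read 'a': s2 → s3
  read 'a': s3 → s1
  read 'b': s1 → s2
  read 'a': s2 → s3
  read 'b': s3 → s4
  read 'a': s4 → s4
  read 'a': s4 → s4
  read 'a': s4 → s4
  read 'a': s4 → s4
  read 'b': s4 → s4
  end s4, rejected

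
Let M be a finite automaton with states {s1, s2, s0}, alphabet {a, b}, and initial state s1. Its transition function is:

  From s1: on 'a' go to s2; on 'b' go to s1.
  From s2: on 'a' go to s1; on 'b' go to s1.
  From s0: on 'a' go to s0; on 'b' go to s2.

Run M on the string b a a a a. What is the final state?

Trace: s1 -b-> s1 -a-> s2 -a-> s1 -a-> s2 -a-> s1

s1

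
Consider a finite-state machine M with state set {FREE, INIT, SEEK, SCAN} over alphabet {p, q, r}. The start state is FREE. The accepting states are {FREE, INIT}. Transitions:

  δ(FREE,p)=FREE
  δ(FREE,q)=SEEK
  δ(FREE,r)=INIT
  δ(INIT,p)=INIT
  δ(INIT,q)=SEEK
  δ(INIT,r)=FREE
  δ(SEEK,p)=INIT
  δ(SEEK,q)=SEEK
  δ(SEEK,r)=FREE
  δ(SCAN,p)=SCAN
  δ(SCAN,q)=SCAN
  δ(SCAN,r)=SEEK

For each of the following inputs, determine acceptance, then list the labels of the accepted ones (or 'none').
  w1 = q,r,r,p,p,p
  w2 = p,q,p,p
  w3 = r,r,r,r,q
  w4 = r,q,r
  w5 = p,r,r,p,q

w1:
  start at FREE
  read 'q': FREE → SEEK
  read 'r': SEEK → FREE
  read 'r': FREE → INIT
  read 'p': INIT → INIT
  read 'p': INIT → INIT
  read 'p': INIT → INIT
  end INIT, accepted
w2:
  start at FREE
  read 'p': FREE → FREE
  read 'q': FREE → SEEK
  read 'p': SEEK → INIT
  read 'p': INIT → INIT
  end INIT, accepted
w3:
  start at FREE
  read 'r': FREE → INIT
  read 'r': INIT → FREE
  read 'r': FREE → INIT
  read 'r': INIT → FREE
  read 'q': FREE → SEEK
  end SEEK, rejected
w4:
  start at FREE
  read 'r': FREE → INIT
  read 'q': INIT → SEEK
  read 'r': SEEK → FREE
  end FREE, accepted
w5:
  start at FREE
  read 'p': FREE → FREE
  read 'r': FREE → INIT
  read 'r': INIT → FREE
  read 'p': FREE → FREE
  read 'q': FREE → SEEK
  end SEEK, rejected

w1, w2, w4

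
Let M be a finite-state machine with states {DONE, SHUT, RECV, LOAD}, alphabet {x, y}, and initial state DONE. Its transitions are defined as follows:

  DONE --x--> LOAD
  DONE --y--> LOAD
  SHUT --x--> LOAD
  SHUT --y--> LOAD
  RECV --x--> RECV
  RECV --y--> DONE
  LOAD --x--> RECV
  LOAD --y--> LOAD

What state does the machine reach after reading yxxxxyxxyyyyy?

LOAD

start at DONE
read 'y': DONE → LOAD
read 'x': LOAD → RECV
read 'x': RECV → RECV
read 'x': RECV → RECV
read 'x': RECV → RECV
read 'y': RECV → DONE
read 'x': DONE → LOAD
read 'x': LOAD → RECV
read 'y': RECV → DONE
read 'y': DONE → LOAD
read 'y': LOAD → LOAD
read 'y': LOAD → LOAD
read 'y': LOAD → LOAD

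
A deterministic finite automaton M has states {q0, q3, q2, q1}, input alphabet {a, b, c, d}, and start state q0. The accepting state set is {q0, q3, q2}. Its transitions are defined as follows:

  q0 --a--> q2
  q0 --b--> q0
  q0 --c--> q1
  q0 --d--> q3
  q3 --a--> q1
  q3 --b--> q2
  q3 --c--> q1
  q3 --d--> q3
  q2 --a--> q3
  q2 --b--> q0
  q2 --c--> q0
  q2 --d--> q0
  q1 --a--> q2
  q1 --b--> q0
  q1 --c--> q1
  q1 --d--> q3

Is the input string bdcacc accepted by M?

No

start at q0
read 'b': q0 → q0
read 'd': q0 → q3
read 'c': q3 → q1
read 'a': q1 → q2
read 'c': q2 → q0
read 'c': q0 → q1
End state q1 is not accepting.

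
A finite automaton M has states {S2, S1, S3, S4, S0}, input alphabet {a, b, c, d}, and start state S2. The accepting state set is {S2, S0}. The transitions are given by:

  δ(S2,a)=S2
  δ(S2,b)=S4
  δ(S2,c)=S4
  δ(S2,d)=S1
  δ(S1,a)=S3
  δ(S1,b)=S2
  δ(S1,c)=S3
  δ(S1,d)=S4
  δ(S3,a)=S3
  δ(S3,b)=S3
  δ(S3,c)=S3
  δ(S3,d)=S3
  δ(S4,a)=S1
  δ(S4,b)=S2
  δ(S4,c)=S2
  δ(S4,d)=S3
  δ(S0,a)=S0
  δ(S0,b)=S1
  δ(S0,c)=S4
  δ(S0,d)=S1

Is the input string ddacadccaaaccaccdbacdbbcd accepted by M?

Trace: S2 -d-> S1 -d-> S4 -a-> S1 -c-> S3 -a-> S3 -d-> S3 -c-> S3 -c-> S3 -a-> S3 -a-> S3 -a-> S3 -c-> S3 -c-> S3 -a-> S3 -c-> S3 -c-> S3 -d-> S3 -b-> S3 -a-> S3 -c-> S3 -d-> S3 -b-> S3 -b-> S3 -c-> S3 -d-> S3
End state S3 is not accepting.

No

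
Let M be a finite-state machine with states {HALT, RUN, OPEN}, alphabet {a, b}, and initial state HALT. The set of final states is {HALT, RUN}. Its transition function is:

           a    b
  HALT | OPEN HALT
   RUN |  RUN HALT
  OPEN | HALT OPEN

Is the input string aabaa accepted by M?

Yes

start at HALT
read 'a': HALT → OPEN
read 'a': OPEN → HALT
read 'b': HALT → HALT
read 'a': HALT → OPEN
read 'a': OPEN → HALT
End state HALT is accepting.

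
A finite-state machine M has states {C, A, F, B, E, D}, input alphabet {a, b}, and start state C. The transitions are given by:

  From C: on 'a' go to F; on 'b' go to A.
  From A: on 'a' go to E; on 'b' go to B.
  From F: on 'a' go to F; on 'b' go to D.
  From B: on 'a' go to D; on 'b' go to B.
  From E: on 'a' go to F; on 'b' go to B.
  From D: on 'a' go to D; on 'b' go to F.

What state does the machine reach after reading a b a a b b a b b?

start at C
read 'a': C → F
read 'b': F → D
read 'a': D → D
read 'a': D → D
read 'b': D → F
read 'b': F → D
read 'a': D → D
read 'b': D → F
read 'b': F → D

D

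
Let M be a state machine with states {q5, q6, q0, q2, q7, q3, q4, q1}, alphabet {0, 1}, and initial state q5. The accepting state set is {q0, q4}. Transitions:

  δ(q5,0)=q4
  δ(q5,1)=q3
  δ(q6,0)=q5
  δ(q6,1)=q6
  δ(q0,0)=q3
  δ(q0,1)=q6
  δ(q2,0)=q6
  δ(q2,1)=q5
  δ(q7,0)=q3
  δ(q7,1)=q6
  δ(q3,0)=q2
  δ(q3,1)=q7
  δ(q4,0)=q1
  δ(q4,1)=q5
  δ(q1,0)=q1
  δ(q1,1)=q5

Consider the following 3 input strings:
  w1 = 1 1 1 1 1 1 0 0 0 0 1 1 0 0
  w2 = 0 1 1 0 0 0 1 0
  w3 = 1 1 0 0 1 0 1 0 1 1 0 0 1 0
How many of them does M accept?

w1: Trace: q5 -1-> q3 -1-> q7 -1-> q6 -1-> q6 -1-> q6 -1-> q6 -0-> q5 -0-> q4 -0-> q1 -0-> q1 -1-> q5 -1-> q3 -0-> q2 -0-> q6  → end q6, rejected
w2: Trace: q5 -0-> q4 -1-> q5 -1-> q3 -0-> q2 -0-> q6 -0-> q5 -1-> q3 -0-> q2  → end q2, rejected
w3: Trace: q5 -1-> q3 -1-> q7 -0-> q3 -0-> q2 -1-> q5 -0-> q4 -1-> q5 -0-> q4 -1-> q5 -1-> q3 -0-> q2 -0-> q6 -1-> q6 -0-> q5  → end q5, rejected

0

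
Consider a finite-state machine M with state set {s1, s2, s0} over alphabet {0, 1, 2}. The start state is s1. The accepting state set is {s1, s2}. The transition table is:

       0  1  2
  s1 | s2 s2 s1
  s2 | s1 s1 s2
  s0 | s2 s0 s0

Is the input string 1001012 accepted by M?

Yes

s1 → s2 → s1 → s2 → s1 → s2 → s1 → s1
End state s1 is accepting.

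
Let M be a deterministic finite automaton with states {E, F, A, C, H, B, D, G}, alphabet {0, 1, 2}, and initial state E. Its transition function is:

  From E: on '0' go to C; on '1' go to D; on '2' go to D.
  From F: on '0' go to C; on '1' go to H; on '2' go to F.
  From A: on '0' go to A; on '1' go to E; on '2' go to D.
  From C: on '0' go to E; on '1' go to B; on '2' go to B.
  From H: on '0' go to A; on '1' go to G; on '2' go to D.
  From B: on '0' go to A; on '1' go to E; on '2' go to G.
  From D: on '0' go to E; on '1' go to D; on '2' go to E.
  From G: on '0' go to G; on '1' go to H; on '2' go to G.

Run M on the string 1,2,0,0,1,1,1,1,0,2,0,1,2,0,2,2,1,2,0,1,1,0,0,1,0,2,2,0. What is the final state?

C

Trace: E -1-> D -2-> E -0-> C -0-> E -1-> D -1-> D -1-> D -1-> D -0-> E -2-> D -0-> E -1-> D -2-> E -0-> C -2-> B -2-> G -1-> H -2-> D -0-> E -1-> D -1-> D -0-> E -0-> C -1-> B -0-> A -2-> D -2-> E -0-> C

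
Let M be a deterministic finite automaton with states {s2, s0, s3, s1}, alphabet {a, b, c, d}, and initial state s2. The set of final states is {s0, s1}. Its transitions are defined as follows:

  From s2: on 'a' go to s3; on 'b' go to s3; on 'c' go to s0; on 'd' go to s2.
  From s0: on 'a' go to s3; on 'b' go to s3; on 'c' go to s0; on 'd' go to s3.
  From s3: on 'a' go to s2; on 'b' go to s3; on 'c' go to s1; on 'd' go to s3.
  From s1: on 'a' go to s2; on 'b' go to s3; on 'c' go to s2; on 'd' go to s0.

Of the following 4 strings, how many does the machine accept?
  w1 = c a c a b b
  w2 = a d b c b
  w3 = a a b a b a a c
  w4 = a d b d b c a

1

w1: Trace: s2 -c-> s0 -a-> s3 -c-> s1 -a-> s2 -b-> s3 -b-> s3  → end s3, rejected
w2: Trace: s2 -a-> s3 -d-> s3 -b-> s3 -c-> s1 -b-> s3  → end s3, rejected
w3: Trace: s2 -a-> s3 -a-> s2 -b-> s3 -a-> s2 -b-> s3 -a-> s2 -a-> s3 -c-> s1  → end s1, accepted
w4: Trace: s2 -a-> s3 -d-> s3 -b-> s3 -d-> s3 -b-> s3 -c-> s1 -a-> s2  → end s2, rejected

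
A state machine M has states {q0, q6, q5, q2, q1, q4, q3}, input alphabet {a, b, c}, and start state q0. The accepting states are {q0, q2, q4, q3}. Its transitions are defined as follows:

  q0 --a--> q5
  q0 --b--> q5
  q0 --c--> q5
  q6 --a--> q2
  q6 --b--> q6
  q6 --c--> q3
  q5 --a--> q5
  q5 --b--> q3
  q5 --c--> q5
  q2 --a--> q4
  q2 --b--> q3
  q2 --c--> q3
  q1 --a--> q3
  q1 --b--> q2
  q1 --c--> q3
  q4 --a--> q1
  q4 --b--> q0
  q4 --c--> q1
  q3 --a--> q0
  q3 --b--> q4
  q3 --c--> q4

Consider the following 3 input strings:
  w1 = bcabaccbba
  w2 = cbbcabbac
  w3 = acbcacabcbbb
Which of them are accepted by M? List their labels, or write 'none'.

w3

w1: Trace: q0 -b-> q5 -c-> q5 -a-> q5 -b-> q3 -a-> q0 -c-> q5 -c-> q5 -b-> q3 -b-> q4 -a-> q1  → end q1, rejected
w2: Trace: q0 -c-> q5 -b-> q3 -b-> q4 -c-> q1 -a-> q3 -b-> q4 -b-> q0 -a-> q5 -c-> q5  → end q5, rejected
w3: Trace: q0 -a-> q5 -c-> q5 -b-> q3 -c-> q4 -a-> q1 -c-> q3 -a-> q0 -b-> q5 -c-> q5 -b-> q3 -b-> q4 -b-> q0  → end q0, accepted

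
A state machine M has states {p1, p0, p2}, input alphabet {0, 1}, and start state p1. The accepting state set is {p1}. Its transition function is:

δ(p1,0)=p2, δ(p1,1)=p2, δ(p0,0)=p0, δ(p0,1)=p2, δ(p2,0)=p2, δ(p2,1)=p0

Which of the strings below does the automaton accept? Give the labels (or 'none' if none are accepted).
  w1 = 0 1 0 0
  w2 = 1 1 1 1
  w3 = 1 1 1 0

none

w1: Trace: p1 -0-> p2 -1-> p0 -0-> p0 -0-> p0  → end p0, rejected
w2: Trace: p1 -1-> p2 -1-> p0 -1-> p2 -1-> p0  → end p0, rejected
w3: Trace: p1 -1-> p2 -1-> p0 -1-> p2 -0-> p2  → end p2, rejected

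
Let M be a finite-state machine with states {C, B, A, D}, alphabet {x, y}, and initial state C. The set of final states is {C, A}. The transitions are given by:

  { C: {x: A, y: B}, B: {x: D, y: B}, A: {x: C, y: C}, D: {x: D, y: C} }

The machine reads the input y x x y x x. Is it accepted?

Yes

Trace: C -y-> B -x-> D -x-> D -y-> C -x-> A -x-> C
End state C is accepting.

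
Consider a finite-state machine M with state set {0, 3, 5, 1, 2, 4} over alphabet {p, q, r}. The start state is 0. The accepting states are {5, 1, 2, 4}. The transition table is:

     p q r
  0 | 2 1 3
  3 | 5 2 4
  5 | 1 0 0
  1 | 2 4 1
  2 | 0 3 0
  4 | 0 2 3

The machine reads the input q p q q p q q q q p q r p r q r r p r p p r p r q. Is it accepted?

Yes

0 → 1 → 2 → 3 → 2 → 0 → 1 → 4 → 2 → 3 → 5 → 0 → 3 → 5 → 0 → 1 → 1 → 1 → 2 → 0 → 2 → 0 → 3 → 5 → 0 → 1
End state 1 is accepting.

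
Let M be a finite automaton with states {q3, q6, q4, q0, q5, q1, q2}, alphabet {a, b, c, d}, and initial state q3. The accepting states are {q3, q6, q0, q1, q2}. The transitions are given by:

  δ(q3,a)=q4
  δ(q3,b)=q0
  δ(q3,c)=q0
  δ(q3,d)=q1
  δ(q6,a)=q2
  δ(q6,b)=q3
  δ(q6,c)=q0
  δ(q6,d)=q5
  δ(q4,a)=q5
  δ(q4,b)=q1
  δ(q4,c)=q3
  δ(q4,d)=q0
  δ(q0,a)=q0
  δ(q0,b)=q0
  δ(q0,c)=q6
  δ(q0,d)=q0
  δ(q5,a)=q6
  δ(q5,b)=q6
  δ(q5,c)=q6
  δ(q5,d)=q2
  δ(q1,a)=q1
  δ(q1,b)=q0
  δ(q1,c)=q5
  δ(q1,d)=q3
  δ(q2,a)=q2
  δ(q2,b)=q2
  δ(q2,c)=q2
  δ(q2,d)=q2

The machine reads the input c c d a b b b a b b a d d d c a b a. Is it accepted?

q3 → q0 → q6 → q5 → q6 → q3 → q0 → q0 → q0 → q0 → q0 → q0 → q0 → q0 → q0 → q6 → q2 → q2 → q2
End state q2 is accepting.

Yes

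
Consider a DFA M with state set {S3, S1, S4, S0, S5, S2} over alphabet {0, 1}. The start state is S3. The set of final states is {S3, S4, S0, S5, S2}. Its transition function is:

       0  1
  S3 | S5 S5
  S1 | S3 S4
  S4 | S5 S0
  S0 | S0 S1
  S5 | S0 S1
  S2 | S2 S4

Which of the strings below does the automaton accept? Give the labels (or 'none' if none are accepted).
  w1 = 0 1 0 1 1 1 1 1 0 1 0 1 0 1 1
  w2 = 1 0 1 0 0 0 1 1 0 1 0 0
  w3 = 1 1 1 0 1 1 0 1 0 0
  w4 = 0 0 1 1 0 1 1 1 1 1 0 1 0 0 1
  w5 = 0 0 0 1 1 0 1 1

w1: Trace: S3 -0-> S5 -1-> S1 -0-> S3 -1-> S5 -1-> S1 -1-> S4 -1-> S0 -1-> S1 -0-> S3 -1-> S5 -0-> S0 -1-> S1 -0-> S3 -1-> S5 -1-> S1  → end S1, rejected
w2: Trace: S3 -1-> S5 -0-> S0 -1-> S1 -0-> S3 -0-> S5 -0-> S0 -1-> S1 -1-> S4 -0-> S5 -1-> S1 -0-> S3 -0-> S5  → end S5, accepted
w3: Trace: S3 -1-> S5 -1-> S1 -1-> S4 -0-> S5 -1-> S1 -1-> S4 -0-> S5 -1-> S1 -0-> S3 -0-> S5  → end S5, accepted
w4: Trace: S3 -0-> S5 -0-> S0 -1-> S1 -1-> S4 -0-> S5 -1-> S1 -1-> S4 -1-> S0 -1-> S1 -1-> S4 -0-> S5 -1-> S1 -0-> S3 -0-> S5 -1-> S1  → end S1, rejected
w5: Trace: S3 -0-> S5 -0-> S0 -0-> S0 -1-> S1 -1-> S4 -0-> S5 -1-> S1 -1-> S4  → end S4, accepted

w2, w3, w5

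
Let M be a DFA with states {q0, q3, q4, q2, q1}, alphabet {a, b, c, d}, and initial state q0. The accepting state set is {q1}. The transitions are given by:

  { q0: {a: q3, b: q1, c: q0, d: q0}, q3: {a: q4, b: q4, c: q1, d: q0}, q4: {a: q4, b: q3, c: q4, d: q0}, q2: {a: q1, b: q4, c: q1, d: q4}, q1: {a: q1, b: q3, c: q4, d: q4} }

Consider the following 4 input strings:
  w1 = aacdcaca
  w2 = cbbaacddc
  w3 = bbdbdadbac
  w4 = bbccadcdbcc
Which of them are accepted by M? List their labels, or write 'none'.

w1: q0 → q3 → q4 → q4 → q0 → q0 → q3 → q1 → q1  → end q1, accepted
w2: q0 → q0 → q1 → q3 → q4 → q4 → q4 → q0 → q0 → q0  → end q0, rejected
w3: q0 → q1 → q3 → q0 → q1 → q4 → q4 → q0 → q1 → q1 → q4  → end q4, rejected
w4: q0 → q1 → q3 → q1 → q4 → q4 → q0 → q0 → q0 → q1 → q4 → q4  → end q4, rejected

w1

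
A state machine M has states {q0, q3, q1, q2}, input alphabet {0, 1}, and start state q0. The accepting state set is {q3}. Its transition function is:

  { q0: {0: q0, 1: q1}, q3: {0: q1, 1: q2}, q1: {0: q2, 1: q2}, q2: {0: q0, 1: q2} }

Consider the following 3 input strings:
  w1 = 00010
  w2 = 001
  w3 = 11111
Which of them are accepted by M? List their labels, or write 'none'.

w1:
  start at q0
  read '0': q0 → q0
  read '0': q0 → q0
  read '0': q0 → q0
  read '1': q0 → q1
  read '0': q1 → q2
  end q2, rejected
w2:
  start at q0
  read '0': q0 → q0
  read '0': q0 → q0
  read '1': q0 → q1
  end q1, rejected
w3:
  start at q0
  read '1': q0 → q1
  read '1': q1 → q2
  read '1': q2 → q2
  read '1': q2 → q2
  read '1': q2 → q2
  end q2, rejected

none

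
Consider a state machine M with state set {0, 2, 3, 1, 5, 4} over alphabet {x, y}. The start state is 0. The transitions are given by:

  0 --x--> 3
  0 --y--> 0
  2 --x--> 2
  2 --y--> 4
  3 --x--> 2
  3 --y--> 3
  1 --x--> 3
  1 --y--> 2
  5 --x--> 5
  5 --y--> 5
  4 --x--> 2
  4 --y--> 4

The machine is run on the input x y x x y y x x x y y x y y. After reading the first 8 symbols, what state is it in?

2

Trace: 0 -x-> 3 -y-> 3 -x-> 2 -x-> 2 -y-> 4 -y-> 4 -x-> 2 -x-> 2
After 8 symbols: 2.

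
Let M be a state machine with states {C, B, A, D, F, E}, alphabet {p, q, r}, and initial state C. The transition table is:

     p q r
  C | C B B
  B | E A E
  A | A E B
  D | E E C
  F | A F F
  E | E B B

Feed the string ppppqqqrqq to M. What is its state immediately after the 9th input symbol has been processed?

C → C → C → C → C → B → A → E → B → A
After 9 symbols: A.

A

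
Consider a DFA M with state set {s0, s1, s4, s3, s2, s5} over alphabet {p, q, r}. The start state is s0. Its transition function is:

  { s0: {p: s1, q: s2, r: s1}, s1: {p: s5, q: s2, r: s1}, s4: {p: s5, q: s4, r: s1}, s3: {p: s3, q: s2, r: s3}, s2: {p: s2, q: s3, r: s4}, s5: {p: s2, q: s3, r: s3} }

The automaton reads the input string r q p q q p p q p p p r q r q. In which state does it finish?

s4

s0 → s1 → s2 → s2 → s3 → s2 → s2 → s2 → s3 → s3 → s3 → s3 → s3 → s2 → s4 → s4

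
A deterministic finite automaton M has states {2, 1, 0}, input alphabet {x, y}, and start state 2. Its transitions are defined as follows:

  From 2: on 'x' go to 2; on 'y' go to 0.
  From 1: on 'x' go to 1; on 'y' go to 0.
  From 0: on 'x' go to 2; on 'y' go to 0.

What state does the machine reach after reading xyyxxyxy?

start at 2
read 'x': 2 → 2
read 'y': 2 → 0
read 'y': 0 → 0
read 'x': 0 → 2
read 'x': 2 → 2
read 'y': 2 → 0
read 'x': 0 → 2
read 'y': 2 → 0

0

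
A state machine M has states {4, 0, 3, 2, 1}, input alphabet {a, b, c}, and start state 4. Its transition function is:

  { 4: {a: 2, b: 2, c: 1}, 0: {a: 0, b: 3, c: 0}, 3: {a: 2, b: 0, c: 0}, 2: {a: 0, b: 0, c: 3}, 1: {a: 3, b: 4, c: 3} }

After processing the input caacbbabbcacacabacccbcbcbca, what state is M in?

4 → 1 → 3 → 2 → 3 → 0 → 3 → 2 → 0 → 3 → 0 → 0 → 0 → 0 → 0 → 0 → 3 → 2 → 3 → 0 → 0 → 3 → 0 → 3 → 0 → 3 → 0 → 0

0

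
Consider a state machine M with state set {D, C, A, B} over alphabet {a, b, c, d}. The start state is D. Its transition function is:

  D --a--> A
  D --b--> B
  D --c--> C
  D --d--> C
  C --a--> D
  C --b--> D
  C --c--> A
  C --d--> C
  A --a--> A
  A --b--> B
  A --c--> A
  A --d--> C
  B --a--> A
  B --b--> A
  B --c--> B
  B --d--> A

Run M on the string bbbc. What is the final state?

Trace: D -b-> B -b-> A -b-> B -c-> B

B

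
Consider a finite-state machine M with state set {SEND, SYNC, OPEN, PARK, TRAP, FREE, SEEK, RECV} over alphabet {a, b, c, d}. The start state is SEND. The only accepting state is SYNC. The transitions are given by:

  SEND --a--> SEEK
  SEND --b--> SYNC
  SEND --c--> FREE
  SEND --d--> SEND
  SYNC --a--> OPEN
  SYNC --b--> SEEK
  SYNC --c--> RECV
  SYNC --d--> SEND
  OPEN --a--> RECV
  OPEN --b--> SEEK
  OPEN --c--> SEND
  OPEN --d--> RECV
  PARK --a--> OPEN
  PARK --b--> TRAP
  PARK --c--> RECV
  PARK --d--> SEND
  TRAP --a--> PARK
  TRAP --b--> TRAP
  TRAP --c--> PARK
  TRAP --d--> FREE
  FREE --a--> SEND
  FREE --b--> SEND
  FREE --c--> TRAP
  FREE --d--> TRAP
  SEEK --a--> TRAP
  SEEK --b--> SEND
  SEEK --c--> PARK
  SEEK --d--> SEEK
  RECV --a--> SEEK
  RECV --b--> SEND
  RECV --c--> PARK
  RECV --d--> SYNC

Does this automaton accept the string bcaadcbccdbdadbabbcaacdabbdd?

Trace: SEND -b-> SYNC -c-> RECV -a-> SEEK -a-> TRAP -d-> FREE -c-> TRAP -b-> TRAP -c-> PARK -c-> RECV -d-> SYNC -b-> SEEK -d-> SEEK -a-> TRAP -d-> FREE -b-> SEND -a-> SEEK -b-> SEND -b-> SYNC -c-> RECV -a-> SEEK -a-> TRAP -c-> PARK -d-> SEND -a-> SEEK -b-> SEND -b-> SYNC -d-> SEND -d-> SEND
End state SEND is not accepting.

No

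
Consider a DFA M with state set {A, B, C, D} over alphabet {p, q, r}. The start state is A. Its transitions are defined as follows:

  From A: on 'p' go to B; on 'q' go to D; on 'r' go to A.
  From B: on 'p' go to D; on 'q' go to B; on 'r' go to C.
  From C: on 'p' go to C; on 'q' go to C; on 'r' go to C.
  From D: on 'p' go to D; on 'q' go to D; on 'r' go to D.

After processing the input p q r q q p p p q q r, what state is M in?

C

Trace: A -p-> B -q-> B -r-> C -q-> C -q-> C -p-> C -p-> C -p-> C -q-> C -q-> C -r-> C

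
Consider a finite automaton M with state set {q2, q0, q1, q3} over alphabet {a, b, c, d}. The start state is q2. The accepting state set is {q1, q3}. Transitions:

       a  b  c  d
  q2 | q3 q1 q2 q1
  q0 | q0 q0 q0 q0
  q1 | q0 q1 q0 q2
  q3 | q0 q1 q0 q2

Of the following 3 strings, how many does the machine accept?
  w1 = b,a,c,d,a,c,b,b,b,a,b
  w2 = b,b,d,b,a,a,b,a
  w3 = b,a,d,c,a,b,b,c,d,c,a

0

w1: q2 → q1 → q0 → q0 → q0 → q0 → q0 → q0 → q0 → q0 → q0 → q0  → end q0, rejected
w2: q2 → q1 → q1 → q2 → q1 → q0 → q0 → q0 → q0  → end q0, rejected
w3: q2 → q1 → q0 → q0 → q0 → q0 → q0 → q0 → q0 → q0 → q0 → q0  → end q0, rejected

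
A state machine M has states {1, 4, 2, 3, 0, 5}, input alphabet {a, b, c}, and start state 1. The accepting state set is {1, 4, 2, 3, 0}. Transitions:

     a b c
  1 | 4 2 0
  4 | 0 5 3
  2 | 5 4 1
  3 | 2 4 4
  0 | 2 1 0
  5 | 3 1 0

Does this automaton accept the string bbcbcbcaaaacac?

Yes

Trace: 1 -b-> 2 -b-> 4 -c-> 3 -b-> 4 -c-> 3 -b-> 4 -c-> 3 -a-> 2 -a-> 5 -a-> 3 -a-> 2 -c-> 1 -a-> 4 -c-> 3
End state 3 is accepting.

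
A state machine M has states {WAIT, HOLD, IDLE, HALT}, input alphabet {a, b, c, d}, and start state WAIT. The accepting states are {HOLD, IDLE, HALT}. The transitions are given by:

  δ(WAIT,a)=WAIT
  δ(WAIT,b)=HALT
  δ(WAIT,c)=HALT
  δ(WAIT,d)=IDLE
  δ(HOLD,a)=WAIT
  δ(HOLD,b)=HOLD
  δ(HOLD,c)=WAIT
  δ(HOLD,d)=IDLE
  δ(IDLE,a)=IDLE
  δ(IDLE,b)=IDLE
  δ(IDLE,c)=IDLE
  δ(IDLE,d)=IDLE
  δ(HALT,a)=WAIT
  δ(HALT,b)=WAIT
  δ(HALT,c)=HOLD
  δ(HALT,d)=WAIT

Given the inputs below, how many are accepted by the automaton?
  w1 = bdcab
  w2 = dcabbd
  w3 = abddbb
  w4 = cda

w1: Trace: WAIT -b-> HALT -d-> WAIT -c-> HALT -a-> WAIT -b-> HALT  → end HALT, accepted
w2: Trace: WAIT -d-> IDLE -c-> IDLE -a-> IDLE -b-> IDLE -b-> IDLE -d-> IDLE  → end IDLE, accepted
w3: Trace: WAIT -a-> WAIT -b-> HALT -d-> WAIT -d-> IDLE -b-> IDLE -b-> IDLE  → end IDLE, accepted
w4: Trace: WAIT -c-> HALT -d-> WAIT -a-> WAIT  → end WAIT, rejected

3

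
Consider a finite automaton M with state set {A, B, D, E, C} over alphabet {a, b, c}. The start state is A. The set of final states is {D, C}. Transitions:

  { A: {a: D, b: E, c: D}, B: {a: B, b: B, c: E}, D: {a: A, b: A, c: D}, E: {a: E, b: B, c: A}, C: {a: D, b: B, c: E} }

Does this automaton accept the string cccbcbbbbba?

No

A → D → D → D → A → D → A → E → B → B → B → B
End state B is not accepting.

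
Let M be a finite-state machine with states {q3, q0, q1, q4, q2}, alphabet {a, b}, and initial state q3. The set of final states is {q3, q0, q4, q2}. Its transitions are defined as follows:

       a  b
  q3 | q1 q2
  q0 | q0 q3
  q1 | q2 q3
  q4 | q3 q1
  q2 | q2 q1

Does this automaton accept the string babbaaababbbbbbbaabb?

Yes

Trace: q3 -b-> q2 -a-> q2 -b-> q1 -b-> q3 -a-> q1 -a-> q2 -a-> q2 -b-> q1 -a-> q2 -b-> q1 -b-> q3 -b-> q2 -b-> q1 -b-> q3 -b-> q2 -b-> q1 -a-> q2 -a-> q2 -b-> q1 -b-> q3
End state q3 is accepting.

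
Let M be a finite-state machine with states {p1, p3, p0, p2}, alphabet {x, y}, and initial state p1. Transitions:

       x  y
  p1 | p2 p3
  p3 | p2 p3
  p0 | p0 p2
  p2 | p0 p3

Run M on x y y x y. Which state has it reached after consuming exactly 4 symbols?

start at p1
read 'x': p1 → p2
read 'y': p2 → p3
read 'y': p3 → p3
read 'x': p3 → p2
After 4 symbols: p2.

p2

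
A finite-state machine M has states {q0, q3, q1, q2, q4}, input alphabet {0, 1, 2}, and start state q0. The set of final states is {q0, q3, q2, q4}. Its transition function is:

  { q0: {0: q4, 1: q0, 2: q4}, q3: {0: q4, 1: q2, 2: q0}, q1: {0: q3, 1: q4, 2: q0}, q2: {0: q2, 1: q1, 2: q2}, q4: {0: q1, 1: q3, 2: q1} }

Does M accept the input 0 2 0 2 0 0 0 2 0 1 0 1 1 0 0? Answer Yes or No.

start at q0
read '0': q0 → q4
read '2': q4 → q1
read '0': q1 → q3
read '2': q3 → q0
read '0': q0 → q4
read '0': q4 → q1
read '0': q1 → q3
read '2': q3 → q0
read '0': q0 → q4
read '1': q4 → q3
read '0': q3 → q4
read '1': q4 → q3
read '1': q3 → q2
read '0': q2 → q2
read '0': q2 → q2
End state q2 is accepting.

Yes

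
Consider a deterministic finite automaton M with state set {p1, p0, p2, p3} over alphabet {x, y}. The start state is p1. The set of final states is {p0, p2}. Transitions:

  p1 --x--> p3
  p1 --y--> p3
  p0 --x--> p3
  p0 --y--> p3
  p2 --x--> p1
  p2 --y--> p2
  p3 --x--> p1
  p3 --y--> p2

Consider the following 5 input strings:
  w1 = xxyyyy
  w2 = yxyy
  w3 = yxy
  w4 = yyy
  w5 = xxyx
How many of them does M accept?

3

w1: p1 → p3 → p1 → p3 → p2 → p2 → p2  → end p2, accepted
w2: p1 → p3 → p1 → p3 → p2  → end p2, accepted
w3: p1 → p3 → p1 → p3  → end p3, rejected
w4: p1 → p3 → p2 → p2  → end p2, accepted
w5: p1 → p3 → p1 → p3 → p1  → end p1, rejected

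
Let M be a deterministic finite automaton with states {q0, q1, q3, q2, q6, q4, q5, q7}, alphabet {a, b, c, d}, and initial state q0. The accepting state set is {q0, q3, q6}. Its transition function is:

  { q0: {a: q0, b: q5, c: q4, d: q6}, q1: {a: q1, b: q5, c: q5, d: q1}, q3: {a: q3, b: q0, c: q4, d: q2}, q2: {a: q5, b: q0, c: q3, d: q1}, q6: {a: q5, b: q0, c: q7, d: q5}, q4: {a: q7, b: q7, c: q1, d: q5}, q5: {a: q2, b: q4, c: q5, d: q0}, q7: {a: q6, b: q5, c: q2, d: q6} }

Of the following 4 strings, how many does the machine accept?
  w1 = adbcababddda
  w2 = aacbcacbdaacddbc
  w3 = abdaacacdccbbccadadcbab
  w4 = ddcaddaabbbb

w1: Trace: q0 -a-> q0 -d-> q6 -b-> q0 -c-> q4 -a-> q7 -b-> q5 -a-> q2 -b-> q0 -d-> q6 -d-> q5 -d-> q0 -a-> q0  → end q0, accepted
w2: Trace: q0 -a-> q0 -a-> q0 -c-> q4 -b-> q7 -c-> q2 -a-> q5 -c-> q5 -b-> q4 -d-> q5 -a-> q2 -a-> q5 -c-> q5 -d-> q0 -d-> q6 -b-> q0 -c-> q4  → end q4, rejected
w3: Trace: q0 -a-> q0 -b-> q5 -d-> q0 -a-> q0 -a-> q0 -c-> q4 -a-> q7 -c-> q2 -d-> q1 -c-> q5 -c-> q5 -b-> q4 -b-> q7 -c-> q2 -c-> q3 -a-> q3 -d-> q2 -a-> q5 -d-> q0 -c-> q4 -b-> q7 -a-> q6 -b-> q0  → end q0, accepted
w4: Trace: q0 -d-> q6 -d-> q5 -c-> q5 -a-> q2 -d-> q1 -d-> q1 -a-> q1 -a-> q1 -b-> q5 -b-> q4 -b-> q7 -b-> q5  → end q5, rejected

2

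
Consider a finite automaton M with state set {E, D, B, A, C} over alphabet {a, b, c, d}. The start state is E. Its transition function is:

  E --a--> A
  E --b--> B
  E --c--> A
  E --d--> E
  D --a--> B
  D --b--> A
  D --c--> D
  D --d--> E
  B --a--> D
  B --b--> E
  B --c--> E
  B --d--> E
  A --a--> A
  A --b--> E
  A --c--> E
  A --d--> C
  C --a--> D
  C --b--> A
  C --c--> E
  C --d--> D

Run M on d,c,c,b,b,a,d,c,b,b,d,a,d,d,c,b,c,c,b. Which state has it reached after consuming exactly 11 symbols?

start at E
read 'd': E → E
read 'c': E → A
read 'c': A → E
read 'b': E → B
read 'b': B → E
read 'a': E → A
read 'd': A → C
read 'c': C → E
read 'b': E → B
read 'b': B → E
read 'd': E → E
After 11 symbols: E.

E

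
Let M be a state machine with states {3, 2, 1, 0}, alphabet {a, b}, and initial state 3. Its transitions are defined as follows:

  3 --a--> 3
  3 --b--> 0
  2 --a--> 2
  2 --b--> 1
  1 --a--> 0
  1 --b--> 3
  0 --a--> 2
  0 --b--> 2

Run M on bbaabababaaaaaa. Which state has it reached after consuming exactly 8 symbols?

start at 3
read 'b': 3 → 0
read 'b': 0 → 2
read 'a': 2 → 2
read 'a': 2 → 2
read 'b': 2 → 1
read 'a': 1 → 0
read 'b': 0 → 2
read 'a': 2 → 2
After 8 symbols: 2.

2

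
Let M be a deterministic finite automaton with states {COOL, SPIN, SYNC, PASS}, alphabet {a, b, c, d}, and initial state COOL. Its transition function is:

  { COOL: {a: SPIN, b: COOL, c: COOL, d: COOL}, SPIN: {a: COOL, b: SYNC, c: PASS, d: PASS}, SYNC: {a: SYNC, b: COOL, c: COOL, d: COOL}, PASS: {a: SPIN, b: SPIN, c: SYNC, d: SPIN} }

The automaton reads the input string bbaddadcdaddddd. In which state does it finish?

PASS

Trace: COOL -b-> COOL -b-> COOL -a-> SPIN -d-> PASS -d-> SPIN -a-> COOL -d-> COOL -c-> COOL -d-> COOL -a-> SPIN -d-> PASS -d-> SPIN -d-> PASS -d-> SPIN -d-> PASS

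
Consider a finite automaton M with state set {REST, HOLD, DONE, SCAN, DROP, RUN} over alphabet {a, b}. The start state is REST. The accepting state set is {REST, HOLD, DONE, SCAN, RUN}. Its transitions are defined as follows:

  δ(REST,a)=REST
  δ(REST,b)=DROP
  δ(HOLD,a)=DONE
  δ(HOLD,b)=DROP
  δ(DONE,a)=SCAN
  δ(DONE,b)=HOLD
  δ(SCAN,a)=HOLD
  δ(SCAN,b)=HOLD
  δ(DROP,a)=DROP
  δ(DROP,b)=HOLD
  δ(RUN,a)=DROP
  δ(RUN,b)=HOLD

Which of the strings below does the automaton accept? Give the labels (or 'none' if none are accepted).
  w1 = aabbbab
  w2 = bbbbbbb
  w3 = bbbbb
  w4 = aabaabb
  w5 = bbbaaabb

w1

w1: Trace: REST -a-> REST -a-> REST -b-> DROP -b-> HOLD -b-> DROP -a-> DROP -b-> HOLD  → end HOLD, accepted
w2: Trace: REST -b-> DROP -b-> HOLD -b-> DROP -b-> HOLD -b-> DROP -b-> HOLD -b-> DROP  → end DROP, rejected
w3: Trace: REST -b-> DROP -b-> HOLD -b-> DROP -b-> HOLD -b-> DROP  → end DROP, rejected
w4: Trace: REST -a-> REST -a-> REST -b-> DROP -a-> DROP -a-> DROP -b-> HOLD -b-> DROP  → end DROP, rejected
w5: Trace: REST -b-> DROP -b-> HOLD -b-> DROP -a-> DROP -a-> DROP -a-> DROP -b-> HOLD -b-> DROP  → end DROP, rejected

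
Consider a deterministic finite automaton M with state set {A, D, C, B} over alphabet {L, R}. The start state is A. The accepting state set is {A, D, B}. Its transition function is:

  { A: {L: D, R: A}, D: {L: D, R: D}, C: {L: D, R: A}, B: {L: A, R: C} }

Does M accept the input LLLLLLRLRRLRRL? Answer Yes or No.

A → D → D → D → D → D → D → D → D → D → D → D → D → D → D
End state D is accepting.

Yes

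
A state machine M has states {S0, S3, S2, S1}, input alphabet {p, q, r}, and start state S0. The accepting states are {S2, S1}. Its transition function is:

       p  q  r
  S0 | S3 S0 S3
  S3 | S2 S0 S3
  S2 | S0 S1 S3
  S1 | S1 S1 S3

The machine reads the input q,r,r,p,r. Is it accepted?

No

Trace: S0 -q-> S0 -r-> S3 -r-> S3 -p-> S2 -r-> S3
End state S3 is not accepting.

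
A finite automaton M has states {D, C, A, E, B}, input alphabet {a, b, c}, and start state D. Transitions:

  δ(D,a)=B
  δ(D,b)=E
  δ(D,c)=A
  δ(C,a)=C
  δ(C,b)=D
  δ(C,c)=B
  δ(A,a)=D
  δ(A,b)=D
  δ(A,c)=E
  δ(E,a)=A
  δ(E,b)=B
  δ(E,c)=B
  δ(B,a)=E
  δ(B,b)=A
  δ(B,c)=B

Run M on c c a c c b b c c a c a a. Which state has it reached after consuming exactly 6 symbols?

D → A → E → A → E → B → A
After 6 symbols: A.

A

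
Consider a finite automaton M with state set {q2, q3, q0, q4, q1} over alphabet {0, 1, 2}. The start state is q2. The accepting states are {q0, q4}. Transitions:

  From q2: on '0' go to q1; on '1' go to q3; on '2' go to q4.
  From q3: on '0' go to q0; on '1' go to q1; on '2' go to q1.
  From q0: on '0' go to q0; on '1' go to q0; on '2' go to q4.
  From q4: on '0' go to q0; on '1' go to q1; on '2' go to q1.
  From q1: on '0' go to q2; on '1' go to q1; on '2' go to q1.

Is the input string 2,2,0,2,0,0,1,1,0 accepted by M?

Yes

start at q2
read '2': q2 → q4
read '2': q4 → q1
read '0': q1 → q2
read '2': q2 → q4
read '0': q4 → q0
read '0': q0 → q0
read '1': q0 → q0
read '1': q0 → q0
read '0': q0 → q0
End state q0 is accepting.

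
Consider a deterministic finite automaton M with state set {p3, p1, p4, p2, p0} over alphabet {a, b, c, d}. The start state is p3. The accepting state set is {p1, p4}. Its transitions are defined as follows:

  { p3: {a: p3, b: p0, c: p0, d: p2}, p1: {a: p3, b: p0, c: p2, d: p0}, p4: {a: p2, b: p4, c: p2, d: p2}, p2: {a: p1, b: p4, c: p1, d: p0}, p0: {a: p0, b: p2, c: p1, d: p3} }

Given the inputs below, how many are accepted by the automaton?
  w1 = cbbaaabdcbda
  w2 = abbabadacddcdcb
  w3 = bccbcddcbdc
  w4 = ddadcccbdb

2

w1:
  start at p3
  read 'c': p3 → p0
  read 'b': p0 → p2
  read 'b': p2 → p4
  read 'a': p4 → p2
  read 'a': p2 → p1
  read 'a': p1 → p3
  read 'b': p3 → p0
  read 'd': p0 → p3
  read 'c': p3 → p0
  read 'b': p0 → p2
  read 'd': p2 → p0
  read 'a': p0 → p0
  end p0, rejected
w2:
  start at p3
  read 'a': p3 → p3
  read 'b': p3 → p0
  read 'b': p0 → p2
  read 'a': p2 → p1
  read 'b': p1 → p0
  read 'a': p0 → p0
  read 'd': p0 → p3
  read 'a': p3 → p3
  read 'c': p3 → p0
  read 'd': p0 → p3
  read 'd': p3 → p2
  read 'c': p2 → p1
  read 'd': p1 → p0
  read 'c': p0 → p1
  read 'b': p1 → p0
  end p0, rejected
w3:
  start at p3
  read 'b': p3 → p0
  read 'c': p0 → p1
  read 'c': p1 → p2
  read 'b': p2 → p4
  read 'c': p4 → p2
  read 'd': p2 → p0
  read 'd': p0 → p3
  read 'c': p3 → p0
  read 'b': p0 → p2
  read 'd': p2 → p0
  read 'c': p0 → p1
  end p1, accepted
w4:
  start at p3
  read 'd': p3 → p2
  read 'd': p2 → p0
  read 'a': p0 → p0
  read 'd': p0 → p3
  read 'c': p3 → p0
  read 'c': p0 → p1
  read 'c': p1 → p2
  read 'b': p2 → p4
  read 'd': p4 → p2
  read 'b': p2 → p4
  end p4, accepted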